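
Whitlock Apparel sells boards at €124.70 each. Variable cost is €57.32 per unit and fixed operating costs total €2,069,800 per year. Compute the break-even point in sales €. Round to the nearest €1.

€3,830,574

CM per unit = €124.70 − €57.32 = €67.38; CM ratio = €67.38 / €124.70 = 0.5403.
Break-even sales = FC ÷ CM ratio = €2,069,800 × €124.70 / €67.38 = €3,830,574.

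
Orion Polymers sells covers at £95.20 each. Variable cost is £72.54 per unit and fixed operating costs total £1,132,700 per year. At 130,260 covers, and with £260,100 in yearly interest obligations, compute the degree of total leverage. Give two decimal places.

1.89

At 130,260 units, contribution = 130,260 × £22.66 = £2,951,691.60.
Operating income = contribution − fixed costs = £2,951,691.60 − £1,132,700 = £1,818,991.60. Interest = £260,100.00.
DOL = £2,951,691.60 ÷ £1,818,991.60 = 1.6227; DFL = £1,818,991.60 ÷ £1,558,891.60 = 1.1668.
DCL = DOL × DFL = 1.6227 × 1.1668 = 1.8934.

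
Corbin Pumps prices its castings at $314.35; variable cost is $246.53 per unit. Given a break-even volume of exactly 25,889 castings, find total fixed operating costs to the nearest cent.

$1,755,791.98

Each unit contributes $314.35 − $246.53 = $67.82.
Since BE = FC / CM, FC = 25,889 × $67.82 = $1,755,791.98.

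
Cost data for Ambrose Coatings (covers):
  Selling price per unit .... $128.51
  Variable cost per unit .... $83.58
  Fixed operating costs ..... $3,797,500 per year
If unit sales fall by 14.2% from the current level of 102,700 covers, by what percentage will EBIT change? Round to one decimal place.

-80.2%

Total contribution margin = 102,700 × $44.93 = $4,614,311.00.
Subtracting fixed costs: EBIT = $4,614,311.00 − $3,797,500 = $816,811.00.
Degree of operating leverage = $4,614,311.00 / $816,811.00 = 5.6492.
%ΔEBIT = DOL × %ΔSales = 5.6492 × -14.2% = -80.2%.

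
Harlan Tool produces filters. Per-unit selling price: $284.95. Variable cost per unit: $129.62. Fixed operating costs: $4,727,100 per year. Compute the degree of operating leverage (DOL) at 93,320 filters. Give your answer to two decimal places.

Total contribution margin = 93,320 × $155.33 = $14,495,395.60.
Subtracting fixed costs: EBIT = $14,495,395.60 − $4,727,100 = $9,768,295.60.
Degree of operating leverage = $14,495,395.60 / $9,768,295.60 = 1.4839.

1.48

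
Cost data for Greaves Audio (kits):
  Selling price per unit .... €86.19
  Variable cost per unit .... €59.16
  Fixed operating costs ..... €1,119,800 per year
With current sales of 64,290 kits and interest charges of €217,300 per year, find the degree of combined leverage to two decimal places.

Contribution at this volume is 64,290 × €27.03 = €1,737,758.70.
EBIT = €1,737,758.70 − €1,119,800 = €617,958.70. Interest = €217,300.00.
DOL = €1,737,758.70 ÷ €617,958.70 = 2.8121; DFL = €617,958.70 ÷ €400,658.70 = 1.5424.
Combined leverage = 2.8121 × 1.5424 = 4.3374.

4.34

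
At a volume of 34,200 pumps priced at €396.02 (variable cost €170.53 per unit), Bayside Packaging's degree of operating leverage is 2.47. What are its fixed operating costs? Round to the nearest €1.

€4,589,589

Total contribution margin = 34,200 × €225.49 = €7,711,758.00.
DOL = contribution / EBIT, so EBIT = €7,711,758.00 / 2.47 = €3,122,169.23.
And FC = contribution − EBIT = €7,711,758.00 − €3,122,169.23 = €4,589,589.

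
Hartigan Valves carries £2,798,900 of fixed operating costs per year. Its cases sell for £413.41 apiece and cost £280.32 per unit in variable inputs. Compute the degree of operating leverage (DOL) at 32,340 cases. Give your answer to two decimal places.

2.86

Total contribution margin = 32,340 × £133.09 = £4,304,130.60.
EBIT = £4,304,130.60 − £2,798,900 = £1,505,230.60.
So DOL = total CM / EBIT = £4,304,130.60 / £1,505,230.60 = 2.8594.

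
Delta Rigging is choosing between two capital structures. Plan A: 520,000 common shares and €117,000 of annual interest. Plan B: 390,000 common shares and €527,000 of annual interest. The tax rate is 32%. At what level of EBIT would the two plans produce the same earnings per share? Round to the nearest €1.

At indifference, (EBIT − 117,000)(1 − t)/520,000 = (EBIT − 527,000)(1 − t)/390,000.
Cancelling (1 − t) and cross-multiplying: 390,000·(EBIT − 117,000) = 520,000·(EBIT − 527,000).
Solving, EBIT = (527,000·520,000 − 117,000·390,000) / (520,000 − 390,000) = 228,410,000,000 / 130,000 = 1,757,000.00.

€1,757,000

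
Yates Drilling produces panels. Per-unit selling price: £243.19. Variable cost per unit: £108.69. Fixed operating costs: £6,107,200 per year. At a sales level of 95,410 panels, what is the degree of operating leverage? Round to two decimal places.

Contribution at this volume is 95,410 × £134.50 = £12,832,645.00.
Operating income = contribution − fixed costs = £12,832,645.00 − £6,107,200 = £6,725,445.00.
So DOL = total CM / EBIT = £12,832,645.00 / £6,725,445.00 = 1.9081.

1.91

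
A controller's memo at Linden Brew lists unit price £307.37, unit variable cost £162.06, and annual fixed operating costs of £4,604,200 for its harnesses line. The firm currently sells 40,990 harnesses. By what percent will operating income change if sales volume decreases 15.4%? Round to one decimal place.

At 40,990 units, contribution = 40,990 × £145.31 = £5,956,256.90.
Subtracting fixed costs: EBIT = £5,956,256.90 − £4,604,200 = £1,352,056.90.
So DOL = total CM / EBIT = £5,956,256.90 / £1,352,056.90 = 4.4053.
%ΔEBIT = DOL × %ΔSales = 4.4053 × -15.4% = -67.8%.

-67.8%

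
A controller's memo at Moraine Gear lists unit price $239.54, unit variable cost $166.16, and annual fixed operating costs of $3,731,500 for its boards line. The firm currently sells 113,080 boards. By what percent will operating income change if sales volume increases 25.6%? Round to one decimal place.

+46.5%

Total contribution margin = 113,080 × $73.38 = $8,297,810.40.
Operating income = contribution − fixed costs = $8,297,810.40 − $3,731,500 = $4,566,310.40.
DOL = contribution ÷ EBIT = $8,297,810.40 ÷ $4,566,310.40 = 1.8172.
%ΔEBIT = DOL × %ΔSales = 1.8172 × +25.6% = +46.5%.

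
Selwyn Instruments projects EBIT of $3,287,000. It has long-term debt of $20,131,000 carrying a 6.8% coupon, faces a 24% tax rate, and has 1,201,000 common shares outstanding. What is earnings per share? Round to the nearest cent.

$1.21

Interest = $1,368,908.00, so EBT = $3,287,000 − $1,368,908.00 = $1,918,092.00.
Net income = $1,918,092.00 × (1 − 0.24) = $1,457,749.92.
Per share: $1,457,749.92 / 1,201,000 shares = $1.21.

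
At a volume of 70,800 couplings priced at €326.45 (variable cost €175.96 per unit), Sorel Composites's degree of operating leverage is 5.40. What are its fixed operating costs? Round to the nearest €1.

Contribution at this volume is 70,800 × €150.49 = €10,654,692.00.
DOL = contribution / EBIT, so EBIT = €10,654,692.00 / 5.40 = €1,973,091.11.
Fixed costs = CM − EBIT = €10,654,692.00 − €1,973,091.11 = €8,681,601.

€8,681,601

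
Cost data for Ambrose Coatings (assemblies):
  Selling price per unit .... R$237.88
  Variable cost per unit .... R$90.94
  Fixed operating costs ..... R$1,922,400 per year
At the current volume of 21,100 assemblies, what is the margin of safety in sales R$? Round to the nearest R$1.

R$1,907,110

Each unit contributes R$237.88 − R$90.94 = R$146.94. Break-even units = R$1,922,400 ÷ R$146.94 = 13,082.89; break-even revenue = 13,082.89 × R$237.88 = R$3,112,158.11.
Current sales = 21,100 × R$237.88 = R$5,019,268.00.
Margin of safety = R$5,019,268.00 − R$3,112,158.11 = R$1,907,110.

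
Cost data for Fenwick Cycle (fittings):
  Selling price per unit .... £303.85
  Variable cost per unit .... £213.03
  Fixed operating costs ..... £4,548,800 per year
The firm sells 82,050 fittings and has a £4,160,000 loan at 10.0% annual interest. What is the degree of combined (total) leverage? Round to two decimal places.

At 82,050 units, contribution = 82,050 × £90.82 = £7,451,781.00.
Operating income = contribution − fixed costs = £7,451,781.00 − £4,548,800 = £2,902,981.00. Interest = £416,000.00.
DOL = £7,451,781.00 ÷ £2,902,981.00 = 2.5669; DFL = £2,902,981.00 ÷ £2,486,981.00 = 1.1673.
DCL = DOL × DFL = 2.5669 × 1.1673 = 2.9963.

3.00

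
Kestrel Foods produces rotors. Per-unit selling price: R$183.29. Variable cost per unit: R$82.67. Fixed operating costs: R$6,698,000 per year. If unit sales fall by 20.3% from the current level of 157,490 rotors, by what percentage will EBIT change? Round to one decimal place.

At 157,490 units, contribution = 157,490 × R$100.62 = R$15,846,643.80.
Operating income = contribution − fixed costs = R$15,846,643.80 − R$6,698,000 = R$9,148,643.80.
Degree of operating leverage = R$15,846,643.80 / R$9,148,643.80 = 1.7321.
Operating income changes by 1.7321 × -20.3% = -35.2%.

-35.2%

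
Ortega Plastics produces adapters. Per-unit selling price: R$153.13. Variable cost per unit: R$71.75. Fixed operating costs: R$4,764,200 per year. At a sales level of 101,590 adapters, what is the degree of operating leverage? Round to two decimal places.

Total contribution margin = 101,590 × R$81.38 = R$8,267,394.20.
EBIT = R$8,267,394.20 − R$4,764,200 = R$3,503,194.20.
So DOL = total CM / EBIT = R$8,267,394.20 / R$3,503,194.20 = 2.3600.

2.36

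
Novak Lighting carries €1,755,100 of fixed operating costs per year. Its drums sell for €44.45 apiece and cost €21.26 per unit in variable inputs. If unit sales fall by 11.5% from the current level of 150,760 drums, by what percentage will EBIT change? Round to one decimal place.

-23.1%

Total contribution margin = 150,760 × €23.19 = €3,496,124.40.
Subtracting fixed costs: EBIT = €3,496,124.40 − €1,755,100 = €1,741,024.40.
Degree of operating leverage = €3,496,124.40 / €1,741,024.40 = 2.0081.
So EBIT moves 2.0081 × (-11.5%) = -23.1%.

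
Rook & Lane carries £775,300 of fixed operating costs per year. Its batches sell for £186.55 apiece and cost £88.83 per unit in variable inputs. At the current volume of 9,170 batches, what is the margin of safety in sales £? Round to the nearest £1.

£230,596

Each unit contributes £186.55 − £88.83 = £97.72. Break-even units = £775,300 ÷ £97.72 = 7,933.89; break-even revenue = 7,933.89 × £186.55 = £1,480,067.69.
Actual sales revenue = 9,170 × £186.55 = £1,710,663.50.
Margin of safety = £1,710,663.50 − £1,480,067.69 = £230,596.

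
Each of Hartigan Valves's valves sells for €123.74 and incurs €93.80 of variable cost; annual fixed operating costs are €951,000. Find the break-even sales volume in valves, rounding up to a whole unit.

Contribution margin per unit = €123.74 − €93.80 = €29.94.
Break-even volume = fixed costs ÷ CM per unit = €951,000 ÷ €29.94 = 31,763.53, so 31,764 valves.

31,764 valves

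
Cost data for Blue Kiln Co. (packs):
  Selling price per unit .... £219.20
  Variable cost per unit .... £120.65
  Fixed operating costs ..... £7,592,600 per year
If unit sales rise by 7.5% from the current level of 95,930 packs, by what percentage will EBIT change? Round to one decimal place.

Contribution at this volume is 95,930 × £98.55 = £9,453,901.50.
Operating income = contribution − fixed costs = £9,453,901.50 − £7,592,600 = £1,861,301.50.
So DOL = total CM / EBIT = £9,453,901.50 / £1,861,301.50 = 5.0792.
Operating income changes by 5.0792 × +7.5% = +38.1%.

+38.1%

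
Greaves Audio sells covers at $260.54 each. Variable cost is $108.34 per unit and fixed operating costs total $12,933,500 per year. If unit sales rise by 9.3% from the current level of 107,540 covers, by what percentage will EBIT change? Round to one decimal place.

+44.3%

Contribution at this volume is 107,540 × $152.20 = $16,367,588.00.
EBIT = $16,367,588.00 − $12,933,500 = $3,434,088.00.
DOL = contribution ÷ EBIT = $16,367,588.00 ÷ $3,434,088.00 = 4.7662.
%ΔEBIT = DOL × %ΔSales = 4.7662 × +9.3% = +44.3%.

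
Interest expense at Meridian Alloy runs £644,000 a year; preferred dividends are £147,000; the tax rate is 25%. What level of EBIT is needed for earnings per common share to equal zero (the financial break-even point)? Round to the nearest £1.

Preferred dividends are paid after tax, so their pre-tax equivalent is £147,000 ÷ (1 − 0.25) = £196,000.00.
EPS = 0 when EBIT covers interest plus the pre-tax preferred burden: £644,000 + £196,000.00 = £840,000.00.

£840,000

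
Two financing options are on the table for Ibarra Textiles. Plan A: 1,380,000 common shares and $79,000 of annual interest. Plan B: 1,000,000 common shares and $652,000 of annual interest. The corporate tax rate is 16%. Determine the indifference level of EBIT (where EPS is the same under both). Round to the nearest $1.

$2,159,895

At indifference, (EBIT − 79,000)(1 − t)/1,380,000 = (EBIT − 652,000)(1 − t)/1,000,000.
The (1 − t) factor cancels: (EBIT − 79,000) × 1,000,000 = (EBIT − 652,000) × 1,380,000.
EBIT × (1,380,000 − 1,000,000) = 652,000 × 1,380,000 − 79,000 × 1,000,000 = 820,760,000,000, so EBIT = 820,760,000,000 ÷ 380,000 = 2,159,894.74.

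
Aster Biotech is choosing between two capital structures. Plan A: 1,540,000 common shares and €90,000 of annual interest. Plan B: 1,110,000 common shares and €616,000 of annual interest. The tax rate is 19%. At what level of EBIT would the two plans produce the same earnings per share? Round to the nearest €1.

At indifference, (EBIT − 90,000)(1 − t)/1,540,000 = (EBIT − 616,000)(1 − t)/1,110,000.
Cancelling (1 − t) and cross-multiplying: 1,110,000·(EBIT − 90,000) = 1,540,000·(EBIT − 616,000).
EBIT × (1,540,000 − 1,110,000) = 616,000 × 1,540,000 − 90,000 × 1,110,000 = 848,740,000,000, so EBIT = 848,740,000,000 ÷ 430,000 = 1,973,813.95.

€1,973,814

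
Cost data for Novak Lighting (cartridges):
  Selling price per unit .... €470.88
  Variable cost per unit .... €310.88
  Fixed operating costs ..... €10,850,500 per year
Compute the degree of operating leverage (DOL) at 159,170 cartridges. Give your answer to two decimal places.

1.74

Total contribution margin = 159,170 × €160.00 = €25,467,200.00.
Subtracting fixed costs: EBIT = €25,467,200.00 − €10,850,500 = €14,616,700.00.
Degree of operating leverage = €25,467,200.00 / €14,616,700.00 = 1.7423.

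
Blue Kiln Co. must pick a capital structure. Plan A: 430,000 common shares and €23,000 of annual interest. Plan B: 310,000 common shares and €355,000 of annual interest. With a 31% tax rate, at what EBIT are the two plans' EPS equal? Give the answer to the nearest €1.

Set EPS_A = EPS_B: (EBIT − €23,000)(1 − 0.31) ÷ 430,000 = (EBIT − €355,000)(1 − 0.31) ÷ 310,000.
The (1 − t) factor cancels: (EBIT − 23,000) × 310,000 = (EBIT − 355,000) × 430,000.
Solving, EBIT = (355,000·430,000 − 23,000·310,000) / (430,000 − 310,000) = 145,520,000,000 / 120,000 = 1,212,666.67.

€1,212,667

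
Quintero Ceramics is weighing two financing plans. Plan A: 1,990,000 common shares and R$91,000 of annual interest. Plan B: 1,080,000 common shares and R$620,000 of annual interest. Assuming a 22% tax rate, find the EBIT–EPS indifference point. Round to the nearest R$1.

Set EPS_A = EPS_B: (EBIT − R$91,000)(1 − 0.22) ÷ 1,990,000 = (EBIT − R$620,000)(1 − 0.22) ÷ 1,080,000.
The (1 − t) factor cancels: (EBIT − 91,000) × 1,080,000 = (EBIT − 620,000) × 1,990,000.
EBIT × (1,990,000 − 1,080,000) = 620,000 × 1,990,000 − 91,000 × 1,080,000 = 1,135,520,000,000, so EBIT = 1,135,520,000,000 ÷ 910,000 = 1,247,824.18.

R$1,247,824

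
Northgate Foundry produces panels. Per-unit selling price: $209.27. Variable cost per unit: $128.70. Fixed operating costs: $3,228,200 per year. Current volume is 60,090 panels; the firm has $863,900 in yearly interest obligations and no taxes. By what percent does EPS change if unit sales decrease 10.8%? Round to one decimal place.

At 60,090 units, contribution = 60,090 × $80.57 = $4,841,451.30.
Subtracting fixed costs: EBIT = $4,841,451.30 − $3,228,200 = $1,613,251.30.
Interest = $863,900.00, so EBIT − I = $749,351.30.
Degree of combined leverage = contribution ÷ (EBIT − I) = $4,841,451.30 ÷ $749,351.30 = 6.4609.
EPS therefore changes by 6.4609 × (-10.8%) = -69.8%.

-69.8%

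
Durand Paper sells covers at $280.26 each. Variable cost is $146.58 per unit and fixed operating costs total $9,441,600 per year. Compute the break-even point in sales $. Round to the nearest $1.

$19,794,306

CM per unit = $280.26 − $146.58 = $133.68; CM ratio = $133.68 / $280.26 = 0.4770.
Break-even sales = FC ÷ CM ratio = $9,441,600 × $280.26 / $133.68 = $19,794,306.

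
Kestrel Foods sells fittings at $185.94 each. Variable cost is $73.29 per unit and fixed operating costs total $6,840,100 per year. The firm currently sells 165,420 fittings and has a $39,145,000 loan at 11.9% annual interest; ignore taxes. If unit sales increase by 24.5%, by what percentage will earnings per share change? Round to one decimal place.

+64.0%

At 165,420 units, contribution = 165,420 × $112.65 = $18,634,563.00.
Operating income = contribution − fixed costs = $18,634,563.00 − $6,840,100 = $11,794,463.00.
After interest of $4,658,255.00, pre-tax earnings = $7,136,208.00.
Degree of combined leverage = contribution ÷ (EBIT − I) = $18,634,563.00 ÷ $7,136,208.00 = 2.6113.
%ΔEPS = DCL × %ΔSales = 2.6113 × +24.5% = +64.0%.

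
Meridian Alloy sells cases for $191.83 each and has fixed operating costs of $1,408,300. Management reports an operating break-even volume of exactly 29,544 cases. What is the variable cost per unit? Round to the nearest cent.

At break-even, FC = Q × (P − VC), so P − VC = $1,408,300 ÷ 29,544 = $47.6679.
Hence VC = price − CM = $191.83 − $47.6679 = $144.16.

$144.16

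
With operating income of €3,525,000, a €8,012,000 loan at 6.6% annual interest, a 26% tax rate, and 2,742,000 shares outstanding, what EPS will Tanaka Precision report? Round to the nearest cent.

€0.81

Interest = €528,792.00, so EBT = €3,525,000 − €528,792.00 = €2,996,208.00.
After tax at 26%: net income = €2,996,208.00 × 0.74 = €2,217,193.92.
Per share: €2,217,193.92 / 2,742,000 shares = €0.81.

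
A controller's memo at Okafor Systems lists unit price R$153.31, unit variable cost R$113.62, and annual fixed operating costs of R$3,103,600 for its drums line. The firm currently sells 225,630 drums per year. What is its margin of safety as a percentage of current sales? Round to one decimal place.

Unit CM = price − variable cost = R$153.31 − R$113.62 = R$39.69. Break-even units = R$3,103,600 ÷ R$39.69 = 78,196.02; break-even revenue = 78,196.02 × R$153.31 = R$11,988,231.70.
Actual sales revenue = 225,630 × R$153.31 = R$34,591,335.30.
Margin of safety = (R$34,591,335.30 − R$11,988,231.70) ÷ R$34,591,335.30 = 65.3%.

65.3%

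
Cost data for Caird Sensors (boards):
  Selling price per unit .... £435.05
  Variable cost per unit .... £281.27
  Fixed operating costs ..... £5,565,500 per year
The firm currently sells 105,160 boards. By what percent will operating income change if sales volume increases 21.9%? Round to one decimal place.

+33.4%

Contribution at this volume is 105,160 × £153.78 = £16,171,504.80.
Subtracting fixed costs: EBIT = £16,171,504.80 − £5,565,500 = £10,606,004.80.
Degree of operating leverage = £16,171,504.80 / £10,606,004.80 = 1.5247.
So EBIT moves 1.5247 × (+21.9%) = +33.4%.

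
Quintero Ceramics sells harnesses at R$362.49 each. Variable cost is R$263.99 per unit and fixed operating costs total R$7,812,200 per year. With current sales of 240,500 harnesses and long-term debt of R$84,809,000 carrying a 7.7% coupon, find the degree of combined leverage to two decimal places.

2.53

Contribution at this volume is 240,500 × R$98.50 = R$23,689,250.00.
EBIT = R$23,689,250.00 − R$7,812,200 = R$15,877,050.00. Interest = R$6,530,293.00, so EBIT − I = R$9,346,757.00.
Degree of total leverage = total CM / (EBIT − interest) = R$23,689,250.00 / R$9,346,757.00 = 2.5345.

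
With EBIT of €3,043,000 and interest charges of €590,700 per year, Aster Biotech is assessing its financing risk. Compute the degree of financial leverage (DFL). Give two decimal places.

Interest = €590,700.00.
Degree of financial leverage = EBIT / (EBIT − interest) = €3,043,000 / €2,452,300.00 = 1.2409.

1.24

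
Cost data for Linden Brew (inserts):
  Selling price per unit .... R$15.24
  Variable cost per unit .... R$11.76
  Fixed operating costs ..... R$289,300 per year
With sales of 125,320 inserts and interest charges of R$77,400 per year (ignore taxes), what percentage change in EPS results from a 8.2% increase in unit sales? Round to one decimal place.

+51.5%

At 125,320 units, contribution = 125,320 × R$3.48 = R$436,113.60.
Operating income = contribution − fixed costs = R$436,113.60 − R$289,300 = R$146,813.60.
After interest of R$77,400.00, pre-tax earnings = R$69,413.60.
Degree of combined leverage = contribution ÷ (EBIT − I) = R$436,113.60 ÷ R$69,413.60 = 6.2828.
EPS therefore changes by 6.2828 × (+8.2%) = +51.5%.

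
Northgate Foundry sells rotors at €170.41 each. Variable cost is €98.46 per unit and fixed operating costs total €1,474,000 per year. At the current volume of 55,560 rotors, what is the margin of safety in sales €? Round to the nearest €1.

€5,976,884

Unit CM = price − variable cost = €170.41 − €98.46 = €71.95. Break-even units = €1,474,000 ÷ €71.95 = 20,486.45; break-even revenue = 20,486.45 × €170.41 = €3,491,095.76.
Current sales = 55,560 × €170.41 = €9,467,979.60.
Margin of safety = €9,467,979.60 − €3,491,095.76 = €5,976,884.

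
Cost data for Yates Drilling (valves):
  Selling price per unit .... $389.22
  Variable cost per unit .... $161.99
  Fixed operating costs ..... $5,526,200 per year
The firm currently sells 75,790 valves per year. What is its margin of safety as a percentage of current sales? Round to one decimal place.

67.9%

Each unit contributes $389.22 − $161.99 = $227.23. Break-even units = $5,526,200 ÷ $227.23 = 24,319.85; break-even revenue = 24,319.85 × $389.22 = $9,465,772.85.
Actual sales revenue = 75,790 × $389.22 = $29,498,983.80.
Margin of safety = ($29,498,983.80 − $9,465,772.85) ÷ $29,498,983.80 = 67.9%.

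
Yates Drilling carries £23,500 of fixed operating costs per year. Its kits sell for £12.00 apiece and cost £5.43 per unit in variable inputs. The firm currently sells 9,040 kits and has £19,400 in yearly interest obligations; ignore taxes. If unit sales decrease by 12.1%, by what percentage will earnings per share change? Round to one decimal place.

-43.6%

Total contribution margin = 9,040 × £6.57 = £59,392.80.
Subtracting fixed costs: EBIT = £59,392.80 − £23,500 = £35,892.80.
After interest of £19,400.00, pre-tax earnings = £16,492.80.
DCL = total CM / (EBIT − I) = £59,392.80 / £16,492.80 = 3.6011.
EPS therefore changes by 3.6011 × (-12.1%) = -43.6%.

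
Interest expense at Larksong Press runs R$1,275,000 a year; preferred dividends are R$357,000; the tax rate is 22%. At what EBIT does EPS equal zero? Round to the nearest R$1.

R$1,732,692

Grossing the preferred dividend up to pre-tax terms: R$357,000 / (1 − 0.22) = R$457,692.31.
EPS = 0 when EBIT covers interest plus the pre-tax preferred burden: R$1,275,000 + R$457,692.31 = R$1,732,692.31.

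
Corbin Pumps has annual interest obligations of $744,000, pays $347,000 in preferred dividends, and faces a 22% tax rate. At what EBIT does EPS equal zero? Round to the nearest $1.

Preferred dividends are paid after tax, so their pre-tax equivalent is $347,000 ÷ (1 − 0.22) = $444,871.79.
Financial break-even EBIT = interest + D_p ÷ (1 − t) = $744,000 + $444,871.79 = $1,188,871.79.

$1,188,872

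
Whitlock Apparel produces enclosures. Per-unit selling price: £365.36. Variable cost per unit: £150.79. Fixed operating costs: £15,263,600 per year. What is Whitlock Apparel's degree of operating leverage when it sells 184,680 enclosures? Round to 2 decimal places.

1.63

At 184,680 units, contribution = 184,680 × £214.57 = £39,626,787.60.
EBIT = £39,626,787.60 − £15,263,600 = £24,363,187.60.
So DOL = total CM / EBIT = £39,626,787.60 / £24,363,187.60 = 1.6265.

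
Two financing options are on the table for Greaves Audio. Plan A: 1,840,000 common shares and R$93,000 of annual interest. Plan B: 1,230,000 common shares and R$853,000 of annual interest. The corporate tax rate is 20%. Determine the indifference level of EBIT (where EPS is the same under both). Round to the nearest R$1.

R$2,385,459

Set EPS_A = EPS_B: (EBIT − R$93,000)(1 − 0.20) ÷ 1,840,000 = (EBIT − R$853,000)(1 − 0.20) ÷ 1,230,000.
Cancelling (1 − t) and cross-multiplying: 1,230,000·(EBIT − 93,000) = 1,840,000·(EBIT − 853,000).
Solving, EBIT = (853,000·1,840,000 − 93,000·1,230,000) / (1,840,000 − 1,230,000) = 1,455,130,000,000 / 610,000 = 2,385,459.02.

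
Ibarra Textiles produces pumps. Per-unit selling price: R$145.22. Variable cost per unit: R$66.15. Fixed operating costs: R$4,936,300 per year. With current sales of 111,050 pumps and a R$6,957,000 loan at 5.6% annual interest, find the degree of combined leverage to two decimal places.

At 111,050 units, contribution = 111,050 × R$79.07 = R$8,780,723.50.
Operating income = contribution − fixed costs = R$8,780,723.50 − R$4,936,300 = R$3,844,423.50. Interest = R$389,592.00.
DOL = R$8,780,723.50 ÷ R$3,844,423.50 = 2.2840; DFL = R$3,844,423.50 ÷ R$3,454,831.50 = 1.1128.
DCL = DOL × DFL = 2.2840 × 1.1128 = 2.5416.

2.54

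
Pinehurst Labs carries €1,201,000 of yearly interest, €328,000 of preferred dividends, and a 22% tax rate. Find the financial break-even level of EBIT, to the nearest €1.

€1,621,513

Grossing the preferred dividend up to pre-tax terms: €328,000 / (1 − 0.22) = €420,512.82.
EPS = 0 when EBIT covers interest plus the pre-tax preferred burden: €1,201,000 + €420,512.82 = €1,621,512.82.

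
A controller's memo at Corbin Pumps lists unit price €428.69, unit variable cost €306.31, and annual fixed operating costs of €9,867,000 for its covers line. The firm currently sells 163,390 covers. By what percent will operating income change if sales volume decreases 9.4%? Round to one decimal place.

At 163,390 units, contribution = 163,390 × €122.38 = €19,995,668.20.
Operating income = contribution − fixed costs = €19,995,668.20 − €9,867,000 = €10,128,668.20.
DOL = contribution ÷ EBIT = €19,995,668.20 ÷ €10,128,668.20 = 1.9742.
%ΔEBIT = DOL × %ΔSales = 1.9742 × -9.4% = -18.6%.

-18.6%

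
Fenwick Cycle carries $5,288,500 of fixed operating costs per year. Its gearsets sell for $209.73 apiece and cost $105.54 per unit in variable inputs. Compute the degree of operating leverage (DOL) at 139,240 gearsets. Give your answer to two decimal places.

Total contribution margin = 139,240 × $104.19 = $14,507,415.60.
Operating income = contribution − fixed costs = $14,507,415.60 − $5,288,500 = $9,218,915.60.
So DOL = total CM / EBIT = $14,507,415.60 / $9,218,915.60 = 1.5737.

1.57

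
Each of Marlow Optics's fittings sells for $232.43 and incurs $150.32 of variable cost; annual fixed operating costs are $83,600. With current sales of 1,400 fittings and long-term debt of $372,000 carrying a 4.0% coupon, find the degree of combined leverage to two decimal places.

Contribution at this volume is 1,400 × $82.11 = $114,954.00.
Subtracting fixed costs: EBIT = $114,954.00 − $83,600 = $31,354.00. Interest = $14,880.00, so EBIT − I = $16,474.00.
DCL = contribution ÷ (EBIT − I) = $114,954.00 ÷ $16,474.00 = 6.9779.

6.98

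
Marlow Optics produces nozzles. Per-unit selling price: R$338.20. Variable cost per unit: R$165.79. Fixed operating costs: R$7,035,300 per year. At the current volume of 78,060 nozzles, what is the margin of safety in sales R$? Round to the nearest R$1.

Each unit contributes R$338.20 − R$165.79 = R$172.41. Break-even units = R$7,035,300 ÷ R$172.41 = 40,805.64; break-even revenue = 40,805.64 × R$338.20 = R$13,800,466.68.
Actual sales revenue = 78,060 × R$338.20 = R$26,399,892.00.
Margin of safety = R$26,399,892.00 − R$13,800,466.68 = R$12,599,425.

R$12,599,425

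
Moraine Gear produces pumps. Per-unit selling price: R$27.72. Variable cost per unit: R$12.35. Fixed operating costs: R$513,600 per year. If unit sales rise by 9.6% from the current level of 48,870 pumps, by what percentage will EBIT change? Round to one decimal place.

Contribution at this volume is 48,870 × R$15.37 = R$751,131.90.
Operating income = contribution − fixed costs = R$751,131.90 − R$513,600 = R$237,531.90.
So DOL = total CM / EBIT = R$751,131.90 / R$237,531.90 = 3.1622.
%ΔEBIT = DOL × %ΔSales = 3.1622 × +9.6% = +30.4%.

+30.4%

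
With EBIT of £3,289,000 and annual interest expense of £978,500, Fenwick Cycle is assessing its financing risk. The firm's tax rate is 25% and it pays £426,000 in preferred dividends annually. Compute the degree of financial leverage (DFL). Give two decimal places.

1.89

Annual interest charges come to £978,500.00.
Pre-tax preferred-dividend burden = £426,000 ÷ (1 − 0.25) = £568,000.00.
DFL = EBIT ÷ [EBIT − I − D_p/(1−t)] = £3,289,000 ÷ [£3,289,000 − £978,500.00 − £568,000.00] = £3,289,000 ÷ £1,742,500.00 = 1.8875.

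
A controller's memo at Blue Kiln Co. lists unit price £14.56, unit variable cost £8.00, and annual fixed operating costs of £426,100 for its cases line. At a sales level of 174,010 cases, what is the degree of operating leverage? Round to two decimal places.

1.60

At 174,010 units, contribution = 174,010 × £6.56 = £1,141,505.60.
Subtracting fixed costs: EBIT = £1,141,505.60 − £426,100 = £715,405.60.
Degree of operating leverage = £1,141,505.60 / £715,405.60 = 1.5956.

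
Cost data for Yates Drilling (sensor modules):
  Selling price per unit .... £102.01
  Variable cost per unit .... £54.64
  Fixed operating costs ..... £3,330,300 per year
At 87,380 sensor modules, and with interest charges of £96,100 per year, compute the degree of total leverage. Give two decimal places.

5.81

Contribution at this volume is 87,380 × £47.37 = £4,139,190.60.
Subtracting fixed costs: EBIT = £4,139,190.60 − £3,330,300 = £808,890.60. Interest = £96,100.00, so EBIT − I = £712,790.60.
DCL = contribution ÷ (EBIT − I) = £4,139,190.60 ÷ £712,790.60 = 5.8070.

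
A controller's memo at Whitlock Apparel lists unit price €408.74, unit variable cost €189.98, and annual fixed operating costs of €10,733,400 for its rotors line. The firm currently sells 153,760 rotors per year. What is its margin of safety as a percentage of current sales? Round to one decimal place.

68.1%

Contribution margin per unit = €408.74 − €189.98 = €218.76. Break-even units = €10,733,400 ÷ €218.76 = 49,064.73; break-even revenue = 49,064.73 × €408.74 = €20,054,717.11.
Actual sales revenue = 153,760 × €408.74 = €62,847,862.40.
Margin of safety = (€62,847,862.40 − €20,054,717.11) ÷ €62,847,862.40 = 68.1%.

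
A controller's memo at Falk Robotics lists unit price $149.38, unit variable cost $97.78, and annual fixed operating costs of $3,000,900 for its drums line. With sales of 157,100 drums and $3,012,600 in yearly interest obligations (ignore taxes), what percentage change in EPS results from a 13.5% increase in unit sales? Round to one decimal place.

+52.3%

Total contribution margin = 157,100 × $51.60 = $8,106,360.00.
Subtracting fixed costs: EBIT = $8,106,360.00 − $3,000,900 = $5,105,460.00.
Interest = $3,012,600.00, so EBIT − I = $2,092,860.00.
DCL = total CM / (EBIT − I) = $8,106,360.00 / $2,092,860.00 = 3.8733.
%ΔEPS = DCL × %ΔSales = 3.8733 × +13.5% = +52.3%.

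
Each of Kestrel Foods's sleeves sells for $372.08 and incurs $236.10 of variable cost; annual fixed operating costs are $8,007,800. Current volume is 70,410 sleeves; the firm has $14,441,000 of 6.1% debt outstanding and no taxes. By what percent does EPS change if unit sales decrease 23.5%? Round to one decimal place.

-328.2%

Contribution at this volume is 70,410 × $135.98 = $9,574,351.80.
Subtracting fixed costs: EBIT = $9,574,351.80 − $8,007,800 = $1,566,551.80.
Interest = $880,901.00, so EBIT − I = $685,650.80.
DCL = total CM / (EBIT − I) = $9,574,351.80 / $685,650.80 = 13.9639.
%ΔEPS = DCL × %ΔSales = 13.9639 × -23.5% = -328.2%.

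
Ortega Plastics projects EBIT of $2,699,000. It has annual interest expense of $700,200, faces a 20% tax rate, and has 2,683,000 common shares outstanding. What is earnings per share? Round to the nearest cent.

Interest = $700,200.00, so EBT = $2,699,000 − $700,200.00 = $1,998,800.00.
After tax at 20%: net income = $1,998,800.00 × 0.80 = $1,599,040.00.
Per share: $1,599,040.00 / 2,683,000 shares = $0.60.

$0.60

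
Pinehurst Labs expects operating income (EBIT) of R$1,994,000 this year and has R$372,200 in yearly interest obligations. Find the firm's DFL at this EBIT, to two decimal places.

Interest = R$372,200.00.
Degree of financial leverage = EBIT / (EBIT − interest) = R$1,994,000 / R$1,621,800.00 = 1.2295.

1.23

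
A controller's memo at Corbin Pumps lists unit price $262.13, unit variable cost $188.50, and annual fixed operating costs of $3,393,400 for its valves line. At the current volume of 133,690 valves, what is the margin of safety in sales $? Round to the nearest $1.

$22,963,324

Each unit contributes $262.13 − $188.50 = $73.63. Break-even units = $3,393,400 ÷ $73.63 = 46,087.19; break-even revenue = 46,087.19 × $262.13 = $12,080,835.83.
Actual sales revenue = 133,690 × $262.13 = $35,044,159.70.
Margin of safety = $35,044,159.70 − $12,080,835.83 = $22,963,324.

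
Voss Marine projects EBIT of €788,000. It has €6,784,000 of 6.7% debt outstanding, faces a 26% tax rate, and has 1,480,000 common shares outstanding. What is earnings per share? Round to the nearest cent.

Pre-tax income = €788,000 − €454,528.00 = €333,472.00.
Net income = €333,472.00 × (1 − 0.26) = €246,769.28.
Per share: €246,769.28 / 1,480,000 shares = €0.17.

€0.17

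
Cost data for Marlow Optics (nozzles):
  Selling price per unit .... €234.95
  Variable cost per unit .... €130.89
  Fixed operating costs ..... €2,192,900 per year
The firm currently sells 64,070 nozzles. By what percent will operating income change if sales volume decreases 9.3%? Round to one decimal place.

-13.9%

Total contribution margin = 64,070 × €104.06 = €6,667,124.20.
Operating income = contribution − fixed costs = €6,667,124.20 − €2,192,900 = €4,474,224.20.
Degree of operating leverage = €6,667,124.20 / €4,474,224.20 = 1.4901.
Operating income changes by 1.4901 × -9.3% = -13.9%.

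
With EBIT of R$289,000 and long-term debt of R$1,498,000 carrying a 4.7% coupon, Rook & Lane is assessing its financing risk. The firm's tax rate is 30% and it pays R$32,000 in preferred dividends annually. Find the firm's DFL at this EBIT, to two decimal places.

1.67

Interest = R$70,406.00.
Preferred dividends grossed up pre-tax: R$32,000 / (1 − 0.30) = R$45,714.29.
DFL = EBIT ÷ [EBIT − I − D_p/(1−t)] = R$289,000 ÷ [R$289,000 − R$70,406.00 − R$45,714.29] = R$289,000 ÷ R$172,879.71 = 1.6717.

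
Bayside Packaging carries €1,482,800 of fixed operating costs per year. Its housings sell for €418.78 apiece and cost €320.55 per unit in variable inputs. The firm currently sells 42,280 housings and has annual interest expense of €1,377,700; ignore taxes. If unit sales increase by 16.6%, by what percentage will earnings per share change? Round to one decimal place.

+53.3%

At 42,280 units, contribution = 42,280 × €98.23 = €4,153,164.40.
Operating income = contribution − fixed costs = €4,153,164.40 − €1,482,800 = €2,670,364.40.
After interest of €1,377,700.00, pre-tax earnings = €1,292,664.40.
DCL = total CM / (EBIT − I) = €4,153,164.40 / €1,292,664.40 = 3.2129.
EPS therefore changes by 3.2129 × (+16.6%) = +53.3%.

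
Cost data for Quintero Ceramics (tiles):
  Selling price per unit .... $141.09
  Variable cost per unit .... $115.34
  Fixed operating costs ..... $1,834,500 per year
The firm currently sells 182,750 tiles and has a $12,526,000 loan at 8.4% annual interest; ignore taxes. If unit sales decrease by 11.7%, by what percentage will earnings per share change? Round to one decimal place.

-30.3%

At 182,750 units, contribution = 182,750 × $25.75 = $4,705,812.50.
Operating income = contribution − fixed costs = $4,705,812.50 − $1,834,500 = $2,871,312.50.
Interest = $1,052,184.00, so EBIT − I = $1,819,128.50.
Degree of combined leverage = contribution ÷ (EBIT − I) = $4,705,812.50 ÷ $1,819,128.50 = 2.5868.
EPS therefore changes by 2.5868 × (-11.7%) = -30.3%.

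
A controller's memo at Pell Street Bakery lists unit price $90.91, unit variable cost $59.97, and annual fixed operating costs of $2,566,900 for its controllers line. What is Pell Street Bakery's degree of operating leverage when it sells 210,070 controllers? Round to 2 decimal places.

At 210,070 units, contribution = 210,070 × $30.94 = $6,499,565.80.
Subtracting fixed costs: EBIT = $6,499,565.80 − $2,566,900 = $3,932,665.80.
DOL = contribution ÷ EBIT = $6,499,565.80 ÷ $3,932,665.80 = 1.6527.

1.65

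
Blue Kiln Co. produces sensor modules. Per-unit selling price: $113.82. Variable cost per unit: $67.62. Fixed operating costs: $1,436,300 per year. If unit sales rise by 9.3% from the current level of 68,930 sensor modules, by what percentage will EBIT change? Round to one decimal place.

At 68,930 units, contribution = 68,930 × $46.20 = $3,184,566.00.
Operating income = contribution − fixed costs = $3,184,566.00 − $1,436,300 = $1,748,266.00.
So DOL = total CM / EBIT = $3,184,566.00 / $1,748,266.00 = 1.8216.
So EBIT moves 1.8216 × (+9.3%) = +16.9%.

+16.9%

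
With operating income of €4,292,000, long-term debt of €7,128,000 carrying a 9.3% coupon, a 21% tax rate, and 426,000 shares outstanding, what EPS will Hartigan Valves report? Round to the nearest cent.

Pre-tax income = €4,292,000 − €662,904.00 = €3,629,096.00.
Net income = €3,629,096.00 × (1 − 0.21) = €2,866,985.84.
Per share: €2,866,985.84 / 426,000 shares = €6.73.

€6.73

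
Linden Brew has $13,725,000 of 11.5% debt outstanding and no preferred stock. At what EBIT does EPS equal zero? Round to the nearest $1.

Annual interest = 11.5% × $13,725,000 = $1,578,375.00.
Without preferred stock the financial break-even is simply EBIT = interest = $1,578,375.00.

$1,578,375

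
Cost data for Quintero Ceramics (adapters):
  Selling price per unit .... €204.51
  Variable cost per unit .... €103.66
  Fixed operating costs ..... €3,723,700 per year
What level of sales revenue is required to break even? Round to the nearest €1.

€7,551,154

CM per unit = €204.51 − €103.66 = €100.85; CM ratio = €100.85 / €204.51 = 0.4931.
Break-even revenue = fixed costs × price ÷ CM = €3,723,700 × €204.51 ÷ €100.85 = €7,551,154.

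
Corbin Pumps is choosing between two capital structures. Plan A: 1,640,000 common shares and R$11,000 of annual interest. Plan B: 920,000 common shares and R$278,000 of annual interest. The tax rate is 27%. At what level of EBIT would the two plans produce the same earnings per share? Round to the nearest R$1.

Set EPS_A = EPS_B: (EBIT − R$11,000)(1 − 0.27) ÷ 1,640,000 = (EBIT − R$278,000)(1 − 0.27) ÷ 920,000.
The (1 − t) factor cancels: (EBIT − 11,000) × 920,000 = (EBIT − 278,000) × 1,640,000.
Solving, EBIT = (278,000·1,640,000 − 11,000·920,000) / (1,640,000 − 920,000) = 445,800,000,000 / 720,000 = 619,166.67.

R$619,167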